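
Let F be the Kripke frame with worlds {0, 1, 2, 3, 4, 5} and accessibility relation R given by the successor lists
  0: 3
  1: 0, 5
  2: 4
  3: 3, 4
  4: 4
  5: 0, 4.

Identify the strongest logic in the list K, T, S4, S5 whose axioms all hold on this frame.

Reflexive (axiom T): no — 0 is not related to itself.
Transitive (axiom 4): no — 0 R 3 and 3 R 4, but not 0 R 4.
Euclidean (axiom 5): no — 1 R 0 and 1 R 5, but not 0 R 5.
So F validates K; T would additionally require R to be reflexive. The strongest is K.

K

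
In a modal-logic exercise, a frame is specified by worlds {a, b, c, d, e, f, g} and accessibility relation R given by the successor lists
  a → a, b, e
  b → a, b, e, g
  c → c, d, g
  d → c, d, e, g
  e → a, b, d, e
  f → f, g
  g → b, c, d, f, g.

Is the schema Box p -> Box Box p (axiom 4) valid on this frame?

No

The schema 4 characterises exactly the transitive frames.
Transitive: no — a R b and b R g, but not a R g.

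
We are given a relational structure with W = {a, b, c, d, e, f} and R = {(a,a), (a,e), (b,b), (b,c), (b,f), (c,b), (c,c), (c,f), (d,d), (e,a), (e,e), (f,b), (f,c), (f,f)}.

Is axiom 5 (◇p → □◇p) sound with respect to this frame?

Yes

The schema 5 characterises exactly the Euclidean frames.
Euclidean: yes — any two successors of a common world are R-related.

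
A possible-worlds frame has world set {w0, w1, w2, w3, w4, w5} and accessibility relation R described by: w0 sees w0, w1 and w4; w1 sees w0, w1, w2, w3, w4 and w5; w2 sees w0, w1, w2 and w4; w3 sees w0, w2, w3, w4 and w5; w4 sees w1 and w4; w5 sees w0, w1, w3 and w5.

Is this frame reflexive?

Reflexive: yes — every world is R-related to itself.

Yes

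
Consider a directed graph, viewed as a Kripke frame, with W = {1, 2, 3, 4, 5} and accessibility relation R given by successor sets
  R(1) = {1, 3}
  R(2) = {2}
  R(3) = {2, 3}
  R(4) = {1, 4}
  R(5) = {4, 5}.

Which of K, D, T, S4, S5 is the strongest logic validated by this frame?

T

Serial (axiom D): yes — every world has a successor (e.g. 1 R 1).
Reflexive (axiom T): yes — every world is R-related to itself.
Transitive (axiom 4): no — 1 R 3 and 3 R 2, but not 1 R 2.
Euclidean (axiom 5): no — 1 R 3 and 1 R 1, but not 3 R 1.
So F validates K, D, T; S4 would additionally require R to be transitive. The strongest is T.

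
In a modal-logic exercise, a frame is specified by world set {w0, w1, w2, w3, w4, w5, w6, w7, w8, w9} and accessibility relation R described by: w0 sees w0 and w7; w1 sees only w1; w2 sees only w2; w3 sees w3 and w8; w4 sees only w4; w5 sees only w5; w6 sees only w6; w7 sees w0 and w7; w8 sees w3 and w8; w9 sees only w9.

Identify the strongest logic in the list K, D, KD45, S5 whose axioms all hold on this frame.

S5

Serial (axiom D): yes — every world has a successor (e.g. w0 R w0).
Euclidean (axiom 5): yes — any two successors of a common world are R-related.
Transitive (axiom 4): yes — every two-step R-path is closed by a direct edge.
Reflexive (axiom T): yes — every world is R-related to itself.
So F validates K, D, KD45, S5. The strongest is S5.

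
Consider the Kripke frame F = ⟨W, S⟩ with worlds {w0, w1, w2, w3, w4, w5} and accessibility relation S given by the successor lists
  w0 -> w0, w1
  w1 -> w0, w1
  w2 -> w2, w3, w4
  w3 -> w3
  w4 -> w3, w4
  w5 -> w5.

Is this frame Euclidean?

No

Euclidean: no — w2 S w3 and w2 S w4, but not w3 S w4.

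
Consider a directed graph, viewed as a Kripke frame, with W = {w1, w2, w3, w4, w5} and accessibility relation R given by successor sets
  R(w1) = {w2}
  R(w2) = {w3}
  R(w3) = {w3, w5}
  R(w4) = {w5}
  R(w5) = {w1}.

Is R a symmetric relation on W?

No

Symmetric: no — w1 R w2 but not w2 R w1.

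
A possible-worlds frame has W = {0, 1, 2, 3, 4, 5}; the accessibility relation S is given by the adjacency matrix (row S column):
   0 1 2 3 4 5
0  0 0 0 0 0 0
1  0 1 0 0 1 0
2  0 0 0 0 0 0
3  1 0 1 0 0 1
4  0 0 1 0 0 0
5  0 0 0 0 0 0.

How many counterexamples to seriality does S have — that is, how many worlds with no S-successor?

Enumerating: 0, 2, 5.

3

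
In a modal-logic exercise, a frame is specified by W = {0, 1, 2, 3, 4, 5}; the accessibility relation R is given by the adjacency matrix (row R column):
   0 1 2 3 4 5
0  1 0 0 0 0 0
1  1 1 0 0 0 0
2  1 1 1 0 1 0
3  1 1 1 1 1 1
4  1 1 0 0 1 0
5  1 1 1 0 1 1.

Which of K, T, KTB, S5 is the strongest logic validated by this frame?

Reflexive (axiom T): yes — every world is R-related to itself.
Symmetric (axiom B): no — 1 R 0 but not 0 R 1.
Euclidean (axiom 5): no — 2 R 0 and 2 R 1, but not 0 R 1.
So F validates K, T; KTB would additionally require R to be symmetric. The strongest is T.

T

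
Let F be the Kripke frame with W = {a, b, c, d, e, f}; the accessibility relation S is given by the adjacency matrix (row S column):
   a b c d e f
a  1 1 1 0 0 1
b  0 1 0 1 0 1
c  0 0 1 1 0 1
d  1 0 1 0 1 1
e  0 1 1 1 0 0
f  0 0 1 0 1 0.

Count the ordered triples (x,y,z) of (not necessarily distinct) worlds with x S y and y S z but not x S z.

Enumerating: (a,b,d), (a,c,d), (a,f,e), (b,d,a), (b,d,c), (b,d,e), (b,f,c), (b,f,e), (c,d,a), (c,d,e), (c,f,e), (d,a,b), … and 12 more.
Total: 24.

24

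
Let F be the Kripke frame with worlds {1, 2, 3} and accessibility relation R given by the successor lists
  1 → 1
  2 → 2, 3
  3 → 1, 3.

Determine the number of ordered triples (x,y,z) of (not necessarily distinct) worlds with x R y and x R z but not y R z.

2

Enumerating: (2,3,2), (3,1,3).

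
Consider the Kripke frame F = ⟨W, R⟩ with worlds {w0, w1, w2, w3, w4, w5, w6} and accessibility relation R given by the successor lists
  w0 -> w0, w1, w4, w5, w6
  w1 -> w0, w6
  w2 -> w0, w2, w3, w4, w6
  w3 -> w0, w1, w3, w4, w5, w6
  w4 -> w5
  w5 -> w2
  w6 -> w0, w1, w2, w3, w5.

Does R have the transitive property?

No

Transitive: no — w0 R w5 and w5 R w2, but not w0 R w2.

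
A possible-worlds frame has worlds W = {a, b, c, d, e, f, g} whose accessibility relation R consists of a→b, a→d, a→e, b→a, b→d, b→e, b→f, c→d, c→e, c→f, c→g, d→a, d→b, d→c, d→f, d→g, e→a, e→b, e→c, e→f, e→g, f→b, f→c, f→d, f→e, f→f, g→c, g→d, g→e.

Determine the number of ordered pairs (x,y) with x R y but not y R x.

R is symmetric; there are no such tuples.

0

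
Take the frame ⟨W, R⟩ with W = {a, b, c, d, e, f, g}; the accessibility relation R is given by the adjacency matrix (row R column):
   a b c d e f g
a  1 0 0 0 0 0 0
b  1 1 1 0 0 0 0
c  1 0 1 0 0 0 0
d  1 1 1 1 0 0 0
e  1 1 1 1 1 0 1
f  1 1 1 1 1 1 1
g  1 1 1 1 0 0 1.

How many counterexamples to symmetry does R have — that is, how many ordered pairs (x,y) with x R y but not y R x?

21

Enumerating: (b,a), (b,c), (c,a), (d,a), (d,b), (d,c), (e,a), (e,b), (e,c), (e,d), (e,g), (f,a), … and 9 more.
Total: 21.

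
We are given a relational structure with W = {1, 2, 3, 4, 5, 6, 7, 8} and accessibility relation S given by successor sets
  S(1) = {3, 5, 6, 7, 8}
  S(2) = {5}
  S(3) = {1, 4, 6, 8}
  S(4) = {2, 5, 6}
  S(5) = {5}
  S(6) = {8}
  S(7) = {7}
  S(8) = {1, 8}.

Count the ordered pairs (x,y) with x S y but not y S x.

11

Enumerating: (1,5), (1,6), (1,7), (2,5), (3,4), (3,6), (3,8), (4,2), (4,5), (4,6), (6,8).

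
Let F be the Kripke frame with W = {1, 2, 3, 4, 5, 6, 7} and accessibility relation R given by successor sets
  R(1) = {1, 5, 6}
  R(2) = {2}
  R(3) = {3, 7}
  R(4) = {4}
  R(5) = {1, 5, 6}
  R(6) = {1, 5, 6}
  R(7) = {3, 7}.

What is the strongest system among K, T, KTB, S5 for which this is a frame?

S5

Reflexive (axiom T): yes — every world is R-related to itself.
Symmetric (axiom B): yes — every pair in R has its reverse in R.
Euclidean (axiom 5): yes — any two successors of a common world are R-related.
So F validates K, T, KTB, S5. The strongest is S5.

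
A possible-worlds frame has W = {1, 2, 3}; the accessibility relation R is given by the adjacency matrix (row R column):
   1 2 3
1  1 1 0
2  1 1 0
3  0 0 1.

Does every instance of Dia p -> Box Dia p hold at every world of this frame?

By correspondence theory, 5 is valid on a frame iff R is Euclidean.
Euclidean: yes — any two successors of a common world are R-related.

Yes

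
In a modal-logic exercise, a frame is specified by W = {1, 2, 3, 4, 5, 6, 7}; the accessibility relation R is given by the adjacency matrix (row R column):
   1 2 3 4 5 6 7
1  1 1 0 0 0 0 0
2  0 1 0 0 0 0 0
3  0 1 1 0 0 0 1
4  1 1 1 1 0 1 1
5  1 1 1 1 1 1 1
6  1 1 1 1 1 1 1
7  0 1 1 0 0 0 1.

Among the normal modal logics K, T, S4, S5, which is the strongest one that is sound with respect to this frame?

T

Reflexive (axiom T): yes — every world is R-related to itself.
Transitive (axiom 4): no — 4 R 6 and 6 R 5, but not 4 R 5.
Euclidean (axiom 5): no — 3 R 2 and 3 R 7, but not 2 R 7.
So F validates K, T; S4 would additionally require R to be transitive. The strongest is T.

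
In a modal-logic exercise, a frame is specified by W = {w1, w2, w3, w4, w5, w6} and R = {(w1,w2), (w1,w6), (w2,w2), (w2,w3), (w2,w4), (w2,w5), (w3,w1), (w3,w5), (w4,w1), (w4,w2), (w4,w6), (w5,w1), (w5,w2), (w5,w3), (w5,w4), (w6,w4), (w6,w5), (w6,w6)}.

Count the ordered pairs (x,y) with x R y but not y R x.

Enumerating: (w1,w2), (w1,w6), (w2,w3), (w3,w1), (w4,w1), (w5,w1), (w5,w4), (w6,w5).

8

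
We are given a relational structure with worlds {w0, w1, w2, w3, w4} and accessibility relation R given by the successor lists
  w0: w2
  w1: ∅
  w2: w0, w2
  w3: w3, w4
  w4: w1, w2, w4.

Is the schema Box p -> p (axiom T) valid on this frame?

Axiom T corresponds to the accessibility relation being reflexive.
Reflexive: no — w0 is not related to itself.

No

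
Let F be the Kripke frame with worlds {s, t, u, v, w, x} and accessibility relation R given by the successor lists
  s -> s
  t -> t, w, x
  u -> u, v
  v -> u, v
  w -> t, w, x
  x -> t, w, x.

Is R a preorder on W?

Yes

Reflexive: yes — every world is R-related to itself.
Transitive: yes — every two-step R-path is closed by a direct edge.
So R is a preorder.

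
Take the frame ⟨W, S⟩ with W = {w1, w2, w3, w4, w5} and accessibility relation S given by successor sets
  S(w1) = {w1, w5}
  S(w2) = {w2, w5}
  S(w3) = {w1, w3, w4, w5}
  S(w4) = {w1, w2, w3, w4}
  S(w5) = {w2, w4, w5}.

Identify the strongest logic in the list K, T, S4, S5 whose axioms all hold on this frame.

Reflexive (axiom T): yes — every world is S-related to itself.
Transitive (axiom 4): no — w1 S w5 and w5 S w2, but not w1 S w2.
Euclidean (axiom 5): no — w3 S w1 and w3 S w4, but not w1 S w4.
So F validates K, T; S4 would additionally require S to be transitive. The strongest is T.

T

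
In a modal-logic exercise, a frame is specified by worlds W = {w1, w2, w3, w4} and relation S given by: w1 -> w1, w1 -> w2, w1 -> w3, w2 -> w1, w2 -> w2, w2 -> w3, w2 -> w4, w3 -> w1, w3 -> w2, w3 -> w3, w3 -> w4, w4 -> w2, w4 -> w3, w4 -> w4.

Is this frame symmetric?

Symmetric: yes — every pair in S has its reverse in S.

Yes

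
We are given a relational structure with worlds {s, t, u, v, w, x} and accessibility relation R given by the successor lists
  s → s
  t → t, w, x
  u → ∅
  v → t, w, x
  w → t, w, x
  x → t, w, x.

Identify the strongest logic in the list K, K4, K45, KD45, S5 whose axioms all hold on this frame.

Transitive (axiom 4): yes — every two-step R-path is closed by a direct edge.
Euclidean (axiom 5): yes — any two successors of a common world are R-related.
Serial (axiom D): no — u has no R-successor.
Reflexive (axiom T): no — u is not related to itself.
So F validates K, K4, K45; KD45 would additionally require R to be serial. The strongest is K45.

K45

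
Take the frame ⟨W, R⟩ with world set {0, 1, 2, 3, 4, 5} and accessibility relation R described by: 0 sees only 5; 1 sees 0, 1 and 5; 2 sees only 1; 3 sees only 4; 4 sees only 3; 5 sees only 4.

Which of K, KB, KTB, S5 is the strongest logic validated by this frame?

K

Symmetric (axiom B): no — 0 R 5 but not 5 R 0.
Reflexive (axiom T): no — 0 is not related to itself.
Euclidean (axiom 5): no — 1 R 5 and 1 R 0, but not 5 R 0.
So F validates K; KB would additionally require R to be symmetric. The strongest is K.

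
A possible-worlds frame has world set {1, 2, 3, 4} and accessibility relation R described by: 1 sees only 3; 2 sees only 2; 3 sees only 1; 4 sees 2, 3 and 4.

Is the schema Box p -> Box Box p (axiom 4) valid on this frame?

No

The schema 4 characterises exactly the transitive frames.
Transitive: no — 4 R 3 and 3 R 1, but not 4 R 1.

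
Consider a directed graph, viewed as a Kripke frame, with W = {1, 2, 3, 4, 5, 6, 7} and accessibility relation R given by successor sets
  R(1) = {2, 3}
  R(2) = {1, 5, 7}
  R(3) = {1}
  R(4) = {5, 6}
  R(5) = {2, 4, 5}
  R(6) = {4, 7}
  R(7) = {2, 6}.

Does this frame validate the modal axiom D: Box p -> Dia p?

Yes

Axiom D corresponds to the accessibility relation being serial.
Serial: yes — every world has a successor (e.g. 1 R 2).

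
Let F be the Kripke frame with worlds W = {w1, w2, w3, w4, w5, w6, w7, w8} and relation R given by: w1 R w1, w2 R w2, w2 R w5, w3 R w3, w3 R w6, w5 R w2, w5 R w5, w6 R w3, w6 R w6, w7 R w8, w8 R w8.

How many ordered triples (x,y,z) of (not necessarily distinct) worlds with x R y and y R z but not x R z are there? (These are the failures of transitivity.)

R is transitive; there are no such tuples.

0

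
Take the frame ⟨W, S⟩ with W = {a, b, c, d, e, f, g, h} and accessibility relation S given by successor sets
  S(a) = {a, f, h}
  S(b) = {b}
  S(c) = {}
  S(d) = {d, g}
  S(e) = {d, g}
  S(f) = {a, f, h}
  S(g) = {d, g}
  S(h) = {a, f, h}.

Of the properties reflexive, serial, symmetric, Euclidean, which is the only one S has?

Euclidean

Reflexive: no — c is not related to itself.
Serial: no — c has no S-successor.
Symmetric: no — e S d but not d S e.
Euclidean: yes — any two successors of a common world are S-related.
Only Euclidean holds.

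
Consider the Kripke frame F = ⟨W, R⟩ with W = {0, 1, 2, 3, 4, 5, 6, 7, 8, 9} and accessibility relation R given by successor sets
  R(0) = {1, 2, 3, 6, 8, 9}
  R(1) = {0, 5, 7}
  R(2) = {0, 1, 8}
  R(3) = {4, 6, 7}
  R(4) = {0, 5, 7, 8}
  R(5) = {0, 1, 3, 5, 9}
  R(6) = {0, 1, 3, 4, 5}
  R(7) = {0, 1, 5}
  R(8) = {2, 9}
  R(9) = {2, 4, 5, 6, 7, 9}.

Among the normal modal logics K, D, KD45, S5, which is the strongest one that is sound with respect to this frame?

D

Serial (axiom D): yes — every world has a successor (e.g. 0 R 1).
Euclidean (axiom 5): no — 0 R 1 and 0 R 2, but not 1 R 2.
Transitive (axiom 4): no — 0 R 1 and 1 R 5, but not 0 R 5.
Reflexive (axiom T): no — 0 is not related to itself.
So F validates K, D; KD45 would additionally require R to be Euclidean and transitive. The strongest is D.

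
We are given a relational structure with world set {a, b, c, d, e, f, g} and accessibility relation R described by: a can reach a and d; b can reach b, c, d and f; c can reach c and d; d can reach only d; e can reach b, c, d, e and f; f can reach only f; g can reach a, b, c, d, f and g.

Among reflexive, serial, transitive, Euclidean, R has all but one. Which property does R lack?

Euclidean

Reflexive: yes — every world is R-related to itself.
Serial: yes — every world has a successor (e.g. a R a).
Transitive: yes — every two-step R-path is closed by a direct edge.
Euclidean: no — b R c and b R f, but not c R f.
Only Euclidean fails.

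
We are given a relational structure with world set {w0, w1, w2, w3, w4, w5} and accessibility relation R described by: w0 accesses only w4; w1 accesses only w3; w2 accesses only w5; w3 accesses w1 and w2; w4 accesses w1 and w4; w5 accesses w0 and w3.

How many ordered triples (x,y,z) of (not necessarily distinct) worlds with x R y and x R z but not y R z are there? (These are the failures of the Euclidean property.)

Enumerating: (w1,w3,w3), (w2,w5,w5), (w3,w1,w1), (w3,w1,w2), (w3,w2,w1), (w3,w2,w2), (w4,w1,w1), (w4,w1,w4), (w5,w0,w0), (w5,w0,w3), (w5,w3,w0), (w5,w3,w3).

12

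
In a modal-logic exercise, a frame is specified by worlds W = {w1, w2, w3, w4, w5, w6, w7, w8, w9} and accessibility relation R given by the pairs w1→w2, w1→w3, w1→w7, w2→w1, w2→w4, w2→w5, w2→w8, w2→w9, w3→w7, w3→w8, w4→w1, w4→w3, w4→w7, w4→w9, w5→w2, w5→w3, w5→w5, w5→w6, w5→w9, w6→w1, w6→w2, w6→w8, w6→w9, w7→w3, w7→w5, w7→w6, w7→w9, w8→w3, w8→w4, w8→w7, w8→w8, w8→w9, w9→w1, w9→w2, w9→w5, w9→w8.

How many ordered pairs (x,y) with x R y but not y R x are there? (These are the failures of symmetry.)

20

Enumerating: (w1,w3), (w1,w7), (w2,w4), (w2,w8), (w4,w1), (w4,w3), (w4,w7), (w4,w9), (w5,w3), (w5,w6), (w6,w1), (w6,w2), … and 8 more.
Total: 20.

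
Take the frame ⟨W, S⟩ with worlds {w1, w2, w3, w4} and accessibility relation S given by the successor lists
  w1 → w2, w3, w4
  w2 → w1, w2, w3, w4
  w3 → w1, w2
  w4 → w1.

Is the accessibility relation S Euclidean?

Euclidean: no — w1 S w3 and w1 S w4, but not w3 S w4.

No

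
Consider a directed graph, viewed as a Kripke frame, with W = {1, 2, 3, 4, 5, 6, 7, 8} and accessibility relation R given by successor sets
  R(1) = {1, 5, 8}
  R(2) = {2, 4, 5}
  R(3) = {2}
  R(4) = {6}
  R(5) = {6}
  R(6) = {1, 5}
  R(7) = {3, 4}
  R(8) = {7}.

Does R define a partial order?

Reflexive: no — 3 is not related to itself.
Transitive: no — 1 R 5 and 5 R 6, but not 1 R 6.
Antisymmetric: no — 5 R 6 and 6 R 5 with 5 ≠ 6.
So R is not a partial order.

No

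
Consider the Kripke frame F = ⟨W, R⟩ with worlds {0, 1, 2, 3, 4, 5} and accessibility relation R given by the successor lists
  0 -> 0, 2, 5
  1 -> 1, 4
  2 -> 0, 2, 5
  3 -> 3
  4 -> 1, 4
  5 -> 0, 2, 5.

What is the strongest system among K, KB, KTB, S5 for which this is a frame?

S5

Symmetric (axiom B): yes — every pair in R has its reverse in R.
Reflexive (axiom T): yes — every world is R-related to itself.
Euclidean (axiom 5): yes — any two successors of a common world are R-related.
So F validates K, KB, KTB, S5. The strongest is S5.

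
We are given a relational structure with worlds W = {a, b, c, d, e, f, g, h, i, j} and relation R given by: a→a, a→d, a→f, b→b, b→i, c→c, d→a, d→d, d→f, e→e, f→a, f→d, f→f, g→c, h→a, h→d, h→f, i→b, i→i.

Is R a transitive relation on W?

Transitive: yes — every two-step R-path is closed by a direct edge.

Yes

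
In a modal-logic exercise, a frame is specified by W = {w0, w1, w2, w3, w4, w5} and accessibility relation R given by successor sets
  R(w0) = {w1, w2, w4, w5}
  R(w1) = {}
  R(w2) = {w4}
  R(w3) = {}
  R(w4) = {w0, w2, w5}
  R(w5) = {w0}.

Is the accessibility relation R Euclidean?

No

Euclidean: no — w0 R w1 and w0 R w2, but not w1 R w2.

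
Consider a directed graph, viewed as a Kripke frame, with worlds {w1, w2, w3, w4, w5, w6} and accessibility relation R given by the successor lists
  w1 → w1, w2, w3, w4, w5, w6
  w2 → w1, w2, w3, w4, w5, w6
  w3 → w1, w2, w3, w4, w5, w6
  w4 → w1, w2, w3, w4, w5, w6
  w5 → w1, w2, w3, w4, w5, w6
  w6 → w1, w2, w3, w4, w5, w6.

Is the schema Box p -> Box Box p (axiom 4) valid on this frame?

Yes

By correspondence theory, 4 is valid on a frame iff R is transitive.
Transitive: yes — every two-step R-path is closed by a direct edge.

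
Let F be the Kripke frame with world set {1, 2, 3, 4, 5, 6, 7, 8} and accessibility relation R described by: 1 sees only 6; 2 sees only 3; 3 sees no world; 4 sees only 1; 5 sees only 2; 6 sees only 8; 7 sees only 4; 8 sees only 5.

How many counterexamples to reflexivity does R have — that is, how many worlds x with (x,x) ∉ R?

Enumerating: 1, 2, 3, 4, 5, 6, 7, 8.

8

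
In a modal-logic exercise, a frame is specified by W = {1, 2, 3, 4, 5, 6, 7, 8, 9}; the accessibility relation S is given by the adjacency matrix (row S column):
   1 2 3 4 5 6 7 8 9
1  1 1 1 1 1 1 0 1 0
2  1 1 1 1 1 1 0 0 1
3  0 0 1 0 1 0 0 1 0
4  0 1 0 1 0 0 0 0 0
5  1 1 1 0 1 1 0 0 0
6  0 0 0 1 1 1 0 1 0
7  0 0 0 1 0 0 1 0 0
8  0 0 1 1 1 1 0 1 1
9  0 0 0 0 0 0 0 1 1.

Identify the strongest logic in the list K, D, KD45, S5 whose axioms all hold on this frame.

D

Serial (axiom D): yes — every world has a successor (e.g. 1 S 1).
Euclidean (axiom 5): no — 1 S 2 and 1 S 8, but not 2 S 8.
Transitive (axiom 4): no — 1 S 2 and 2 S 9, but not 1 S 9.
Reflexive (axiom T): yes — every world is S-related to itself.
So F validates K, D; KD45 would additionally require S to be Euclidean and transitive. The strongest is D.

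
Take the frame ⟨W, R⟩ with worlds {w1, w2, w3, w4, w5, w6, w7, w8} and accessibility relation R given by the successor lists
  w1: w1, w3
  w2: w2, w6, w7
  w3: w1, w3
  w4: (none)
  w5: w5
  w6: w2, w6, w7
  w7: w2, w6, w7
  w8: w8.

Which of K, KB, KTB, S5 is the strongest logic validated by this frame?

Symmetric (axiom B): yes — every pair in R has its reverse in R.
Reflexive (axiom T): no — w4 is not related to itself.
Euclidean (axiom 5): yes — any two successors of a common world are R-related.
So F validates K, KB; KTB would additionally require R to be reflexive. The strongest is KB.

KB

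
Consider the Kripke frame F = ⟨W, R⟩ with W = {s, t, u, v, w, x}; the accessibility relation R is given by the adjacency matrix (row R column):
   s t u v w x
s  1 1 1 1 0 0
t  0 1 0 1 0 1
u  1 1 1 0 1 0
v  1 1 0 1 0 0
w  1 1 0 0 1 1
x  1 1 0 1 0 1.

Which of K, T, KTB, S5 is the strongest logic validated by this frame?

T

Reflexive (axiom T): yes — every world is R-related to itself.
Symmetric (axiom B): no — s R t but not t R s.
Euclidean (axiom 5): no — s R t and s R u, but not t R u.
So F validates K, T; KTB would additionally require R to be symmetric. The strongest is T.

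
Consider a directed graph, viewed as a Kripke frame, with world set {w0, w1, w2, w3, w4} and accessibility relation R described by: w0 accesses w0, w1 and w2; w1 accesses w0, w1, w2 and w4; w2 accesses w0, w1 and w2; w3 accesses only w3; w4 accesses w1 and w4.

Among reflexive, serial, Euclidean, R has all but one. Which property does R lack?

Reflexive: yes — every world is R-related to itself.
Serial: yes — every world has a successor (e.g. w0 R w0).
Euclidean: no — w1 R w0 and w1 R w4, but not w0 R w4.
Only Euclidean fails.

Euclidean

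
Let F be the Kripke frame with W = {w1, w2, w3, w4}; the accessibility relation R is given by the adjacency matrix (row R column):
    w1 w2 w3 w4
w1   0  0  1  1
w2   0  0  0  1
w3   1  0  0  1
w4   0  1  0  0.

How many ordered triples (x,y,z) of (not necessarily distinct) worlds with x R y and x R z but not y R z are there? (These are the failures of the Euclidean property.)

Enumerating: (w1,w3,w3), (w1,w4,w3), (w1,w4,w4), (w2,w4,w4), (w3,w1,w1), (w3,w4,w1), (w3,w4,w4), (w4,w2,w2).

8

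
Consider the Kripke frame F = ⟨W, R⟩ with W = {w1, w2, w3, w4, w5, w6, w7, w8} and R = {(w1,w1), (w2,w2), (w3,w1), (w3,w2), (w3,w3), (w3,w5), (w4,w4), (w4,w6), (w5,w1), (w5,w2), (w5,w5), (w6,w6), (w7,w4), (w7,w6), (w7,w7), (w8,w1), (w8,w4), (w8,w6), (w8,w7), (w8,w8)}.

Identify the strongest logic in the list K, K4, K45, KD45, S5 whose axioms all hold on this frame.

Transitive (axiom 4): yes — every two-step R-path is closed by a direct edge.
Euclidean (axiom 5): no — w3 R w1 and w3 R w2, but not w1 R w2.
Serial (axiom D): yes — every world has a successor (e.g. w1 R w1).
Reflexive (axiom T): yes — every world is R-related to itself.
So F validates K, K4; K45 would additionally require R to be Euclidean. The strongest is K4.

K4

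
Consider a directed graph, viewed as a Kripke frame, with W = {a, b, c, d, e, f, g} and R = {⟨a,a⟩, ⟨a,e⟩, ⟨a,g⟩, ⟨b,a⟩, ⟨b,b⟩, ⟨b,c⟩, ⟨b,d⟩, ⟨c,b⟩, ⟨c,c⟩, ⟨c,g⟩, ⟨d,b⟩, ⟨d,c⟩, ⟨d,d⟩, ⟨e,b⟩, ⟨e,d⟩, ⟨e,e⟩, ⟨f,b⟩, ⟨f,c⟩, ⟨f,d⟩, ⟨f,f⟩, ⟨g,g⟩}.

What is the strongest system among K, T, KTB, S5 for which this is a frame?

Reflexive (axiom T): yes — every world is R-related to itself.
Symmetric (axiom B): no — a R e but not e R a.
Euclidean (axiom 5): no — a R e and a R g, but not e R g.
So F validates K, T; KTB would additionally require R to be symmetric. The strongest is T.

T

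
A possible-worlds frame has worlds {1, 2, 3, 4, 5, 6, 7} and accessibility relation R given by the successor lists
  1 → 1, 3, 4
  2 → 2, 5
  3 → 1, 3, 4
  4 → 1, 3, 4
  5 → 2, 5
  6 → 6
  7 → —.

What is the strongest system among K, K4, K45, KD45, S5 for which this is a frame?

K45

Transitive (axiom 4): yes — every two-step R-path is closed by a direct edge.
Euclidean (axiom 5): yes — any two successors of a common world are R-related.
Serial (axiom D): no — 7 has no R-successor.
Reflexive (axiom T): no — 7 is not related to itself.
So F validates K, K4, K45; KD45 would additionally require R to be serial. The strongest is K45.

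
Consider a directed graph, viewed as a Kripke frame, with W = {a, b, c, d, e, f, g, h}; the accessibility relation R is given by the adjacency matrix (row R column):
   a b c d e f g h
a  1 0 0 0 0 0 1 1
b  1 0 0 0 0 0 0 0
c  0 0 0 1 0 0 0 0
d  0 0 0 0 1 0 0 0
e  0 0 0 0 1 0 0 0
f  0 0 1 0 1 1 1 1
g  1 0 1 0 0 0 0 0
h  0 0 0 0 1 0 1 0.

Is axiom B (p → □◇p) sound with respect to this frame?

No

The schema B characterises exactly the symmetric frames.
Symmetric: no — a R h but not h R a.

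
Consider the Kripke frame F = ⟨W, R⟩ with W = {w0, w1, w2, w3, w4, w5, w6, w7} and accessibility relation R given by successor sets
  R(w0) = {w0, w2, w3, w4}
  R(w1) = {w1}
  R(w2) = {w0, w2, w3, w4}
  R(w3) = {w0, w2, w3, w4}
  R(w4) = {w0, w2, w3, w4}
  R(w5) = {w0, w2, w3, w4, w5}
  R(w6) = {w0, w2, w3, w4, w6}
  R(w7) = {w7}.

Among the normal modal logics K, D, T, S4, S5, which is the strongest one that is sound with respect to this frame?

Serial (axiom D): yes — every world has a successor (e.g. w0 R w0).
Reflexive (axiom T): yes — every world is R-related to itself.
Transitive (axiom 4): yes — every two-step R-path is closed by a direct edge.
Euclidean (axiom 5): no — w5 R w0 and w5 R w5, but not w0 R w5.
So F validates K, D, T, S4; S5 would additionally require R to be Euclidean. The strongest is S4.

S4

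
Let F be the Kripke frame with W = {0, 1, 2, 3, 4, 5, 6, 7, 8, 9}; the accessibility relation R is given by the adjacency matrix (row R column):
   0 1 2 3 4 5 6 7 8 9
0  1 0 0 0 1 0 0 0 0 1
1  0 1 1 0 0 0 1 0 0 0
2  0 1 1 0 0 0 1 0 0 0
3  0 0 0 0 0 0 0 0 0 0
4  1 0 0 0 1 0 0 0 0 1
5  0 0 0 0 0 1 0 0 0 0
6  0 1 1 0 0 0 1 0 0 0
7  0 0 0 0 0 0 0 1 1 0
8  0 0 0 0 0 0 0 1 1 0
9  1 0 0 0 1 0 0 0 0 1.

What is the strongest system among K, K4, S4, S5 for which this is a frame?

Transitive (axiom 4): yes — every two-step R-path is closed by a direct edge.
Reflexive (axiom T): no — 3 is not related to itself.
Euclidean (axiom 5): yes — any two successors of a common world are R-related.
So F validates K, K4; S4 would additionally require R to be reflexive. The strongest is K4.

K4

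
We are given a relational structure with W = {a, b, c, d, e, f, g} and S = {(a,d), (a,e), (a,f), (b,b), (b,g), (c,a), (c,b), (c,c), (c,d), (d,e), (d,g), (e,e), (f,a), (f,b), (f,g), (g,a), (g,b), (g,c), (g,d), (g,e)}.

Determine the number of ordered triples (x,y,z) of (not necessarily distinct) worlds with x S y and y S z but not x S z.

Enumerating: (a,d,g), (a,f,a), (a,f,b), (a,f,g), (b,g,a), (b,g,c), (b,g,d), (b,g,e), (c,a,e), (c,a,f), (c,b,g), (c,d,e), … and 14 more.
Total: 26.

26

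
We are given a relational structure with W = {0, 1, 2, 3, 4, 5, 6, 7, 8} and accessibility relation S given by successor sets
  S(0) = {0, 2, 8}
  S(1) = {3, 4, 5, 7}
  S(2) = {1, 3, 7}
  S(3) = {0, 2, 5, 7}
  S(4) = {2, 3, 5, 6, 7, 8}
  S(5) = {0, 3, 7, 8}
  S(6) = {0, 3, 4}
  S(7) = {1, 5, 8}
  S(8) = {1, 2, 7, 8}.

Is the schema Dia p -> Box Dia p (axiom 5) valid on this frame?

No

The schema 5 characterises exactly the Euclidean frames.
Euclidean: no — 0 S 2 and 0 S 8, but not 2 S 8.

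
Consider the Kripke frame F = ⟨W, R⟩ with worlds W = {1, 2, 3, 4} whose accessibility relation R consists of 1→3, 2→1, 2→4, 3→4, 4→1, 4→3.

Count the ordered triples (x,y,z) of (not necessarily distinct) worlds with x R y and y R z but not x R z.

6

Enumerating: (1,3,4), (2,1,3), (2,4,3), (3,4,1), (3,4,3), (4,3,4).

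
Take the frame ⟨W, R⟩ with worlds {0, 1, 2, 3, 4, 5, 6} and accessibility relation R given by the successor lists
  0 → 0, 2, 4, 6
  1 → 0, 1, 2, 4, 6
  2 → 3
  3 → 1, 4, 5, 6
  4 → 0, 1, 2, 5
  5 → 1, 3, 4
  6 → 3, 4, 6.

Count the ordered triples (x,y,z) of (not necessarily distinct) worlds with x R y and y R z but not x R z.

38

Enumerating: (0,2,3), (0,4,1), (0,4,5), (0,6,3), (1,2,3), (1,4,5), (1,6,3), (2,3,1), (2,3,4), (2,3,5), (2,3,6), (3,1,0), … and 26 more.
Total: 38.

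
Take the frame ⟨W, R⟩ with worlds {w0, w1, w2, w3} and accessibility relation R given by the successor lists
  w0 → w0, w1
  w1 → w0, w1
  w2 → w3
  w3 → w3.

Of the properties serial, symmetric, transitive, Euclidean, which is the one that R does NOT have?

symmetric

Serial: yes — every world has a successor (e.g. w0 R w0).
Symmetric: no — w2 R w3 but not w3 R w2.
Transitive: yes — every two-step R-path is closed by a direct edge.
Euclidean: yes — any two successors of a common world are R-related.
Only symmetric fails.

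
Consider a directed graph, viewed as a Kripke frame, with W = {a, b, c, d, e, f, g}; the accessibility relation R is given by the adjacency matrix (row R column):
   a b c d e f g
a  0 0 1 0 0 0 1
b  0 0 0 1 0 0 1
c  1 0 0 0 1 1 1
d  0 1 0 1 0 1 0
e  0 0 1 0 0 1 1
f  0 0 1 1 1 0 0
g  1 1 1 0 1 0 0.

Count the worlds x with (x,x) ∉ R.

Enumerating: a, b, c, e, f, g.

6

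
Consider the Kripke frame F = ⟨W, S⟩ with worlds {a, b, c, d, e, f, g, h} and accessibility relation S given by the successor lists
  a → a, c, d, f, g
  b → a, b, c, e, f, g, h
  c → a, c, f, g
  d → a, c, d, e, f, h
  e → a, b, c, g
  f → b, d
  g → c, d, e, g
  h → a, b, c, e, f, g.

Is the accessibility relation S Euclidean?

No

Euclidean: no — a S c and a S d, but not c S d.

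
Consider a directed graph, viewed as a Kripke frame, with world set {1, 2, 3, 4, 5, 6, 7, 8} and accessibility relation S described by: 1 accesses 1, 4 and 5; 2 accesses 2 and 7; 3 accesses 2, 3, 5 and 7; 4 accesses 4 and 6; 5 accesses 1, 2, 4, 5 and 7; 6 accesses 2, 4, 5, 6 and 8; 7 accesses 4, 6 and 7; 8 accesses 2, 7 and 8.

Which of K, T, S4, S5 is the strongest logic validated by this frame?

Reflexive (axiom T): yes — every world is S-related to itself.
Transitive (axiom 4): no — 1 S 4 and 4 S 6, but not 1 S 6.
Euclidean (axiom 5): no — 1 S 4 and 1 S 5, but not 4 S 5.
So F validates K, T; S4 would additionally require S to be transitive. The strongest is T.

T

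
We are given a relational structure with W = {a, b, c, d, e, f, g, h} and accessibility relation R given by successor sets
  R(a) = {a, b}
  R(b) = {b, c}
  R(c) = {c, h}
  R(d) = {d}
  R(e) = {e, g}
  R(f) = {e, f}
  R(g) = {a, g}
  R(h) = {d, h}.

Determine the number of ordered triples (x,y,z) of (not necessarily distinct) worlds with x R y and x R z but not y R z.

7

Enumerating: (a,b,a), (b,c,b), (c,h,c), (e,g,e), (f,e,f), (g,a,g), (h,d,h).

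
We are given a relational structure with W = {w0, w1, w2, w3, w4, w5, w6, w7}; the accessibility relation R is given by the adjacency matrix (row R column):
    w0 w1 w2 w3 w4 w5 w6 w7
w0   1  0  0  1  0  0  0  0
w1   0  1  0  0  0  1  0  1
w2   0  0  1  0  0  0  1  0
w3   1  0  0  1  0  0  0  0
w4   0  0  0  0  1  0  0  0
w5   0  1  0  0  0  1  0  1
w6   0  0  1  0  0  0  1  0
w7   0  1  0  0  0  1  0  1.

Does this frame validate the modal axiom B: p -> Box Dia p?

By correspondence theory, B is valid on a frame iff R is symmetric.
Symmetric: yes — every pair in R has its reverse in R.

Yes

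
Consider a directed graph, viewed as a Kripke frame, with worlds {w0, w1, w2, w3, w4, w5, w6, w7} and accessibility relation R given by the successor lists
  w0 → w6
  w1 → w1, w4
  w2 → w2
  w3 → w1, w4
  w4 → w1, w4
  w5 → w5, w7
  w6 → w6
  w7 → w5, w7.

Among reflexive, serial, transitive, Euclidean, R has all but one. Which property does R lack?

Reflexive: no — w0 is not related to itself.
Serial: yes — every world has a successor (e.g. w0 R w6).
Transitive: yes — every two-step R-path is closed by a direct edge.
Euclidean: yes — any two successors of a common world are R-related.
Only reflexive fails.

reflexive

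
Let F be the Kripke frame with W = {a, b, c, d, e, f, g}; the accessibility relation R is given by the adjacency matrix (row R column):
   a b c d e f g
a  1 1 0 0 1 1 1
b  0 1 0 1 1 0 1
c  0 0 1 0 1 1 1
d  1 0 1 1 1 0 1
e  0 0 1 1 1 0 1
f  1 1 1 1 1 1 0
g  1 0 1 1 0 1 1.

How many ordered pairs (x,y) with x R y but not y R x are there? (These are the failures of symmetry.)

12

Enumerating: (a,b), (a,e), (b,d), (b,e), (b,g), (d,a), (d,c), (e,g), (f,b), (f,d), (f,e), (g,f).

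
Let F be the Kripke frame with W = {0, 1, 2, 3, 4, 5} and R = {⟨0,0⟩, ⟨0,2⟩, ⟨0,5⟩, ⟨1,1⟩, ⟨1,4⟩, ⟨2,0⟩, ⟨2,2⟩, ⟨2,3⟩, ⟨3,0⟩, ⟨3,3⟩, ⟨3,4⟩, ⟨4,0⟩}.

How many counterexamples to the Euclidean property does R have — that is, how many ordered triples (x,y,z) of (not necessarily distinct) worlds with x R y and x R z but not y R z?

Enumerating: (0,2,5), (0,5,0), (0,5,2), (0,5,5), (1,4,1), (1,4,4), (2,0,3), (2,3,2), (3,0,3), (3,0,4), (3,4,3), (3,4,4).

12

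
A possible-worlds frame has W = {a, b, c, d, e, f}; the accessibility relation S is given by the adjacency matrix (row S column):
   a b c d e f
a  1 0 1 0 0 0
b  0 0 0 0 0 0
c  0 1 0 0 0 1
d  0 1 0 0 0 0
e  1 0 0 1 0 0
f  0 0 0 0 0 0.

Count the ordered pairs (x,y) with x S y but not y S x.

Enumerating: (a,c), (c,b), (c,f), (d,b), (e,a), (e,d).

6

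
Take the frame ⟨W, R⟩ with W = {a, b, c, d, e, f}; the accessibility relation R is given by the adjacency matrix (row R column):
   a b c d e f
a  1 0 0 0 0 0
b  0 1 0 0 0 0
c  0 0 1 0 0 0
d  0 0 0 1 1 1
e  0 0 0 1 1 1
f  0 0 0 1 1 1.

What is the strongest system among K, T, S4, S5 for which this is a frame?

Reflexive (axiom T): yes — every world is R-related to itself.
Transitive (axiom 4): yes — every two-step R-path is closed by a direct edge.
Euclidean (axiom 5): yes — any two successors of a common world are R-related.
So F validates K, T, S4, S5. The strongest is S5.

S5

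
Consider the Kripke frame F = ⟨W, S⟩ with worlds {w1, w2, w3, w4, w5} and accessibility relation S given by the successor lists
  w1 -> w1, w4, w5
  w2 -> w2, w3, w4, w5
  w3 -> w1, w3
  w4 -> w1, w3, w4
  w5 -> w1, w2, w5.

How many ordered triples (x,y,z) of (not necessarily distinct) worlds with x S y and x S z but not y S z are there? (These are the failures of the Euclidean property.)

Enumerating: (w1,w4,w5), (w1,w5,w4), (w2,w3,w2), (w2,w3,w4), (w2,w3,w5), (w2,w4,w2), (w2,w4,w5), (w2,w5,w3), (w2,w5,w4), (w3,w1,w3), (w4,w1,w3), (w4,w3,w4), (w5,w1,w2), (w5,w2,w1).

14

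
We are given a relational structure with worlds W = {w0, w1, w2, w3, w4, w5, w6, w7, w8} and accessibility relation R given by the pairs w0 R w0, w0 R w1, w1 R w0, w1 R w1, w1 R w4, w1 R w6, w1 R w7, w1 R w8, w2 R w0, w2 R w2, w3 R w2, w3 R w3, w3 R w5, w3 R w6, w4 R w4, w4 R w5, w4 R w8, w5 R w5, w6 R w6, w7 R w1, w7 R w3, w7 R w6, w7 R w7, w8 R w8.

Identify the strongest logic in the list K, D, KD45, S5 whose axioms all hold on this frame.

D

Serial (axiom D): yes — every world has a successor (e.g. w0 R w0).
Euclidean (axiom 5): no — w1 R w0 and w1 R w4, but not w0 R w4.
Transitive (axiom 4): no — w0 R w1 and w1 R w4, but not w0 R w4.
Reflexive (axiom T): yes — every world is R-related to itself.
So F validates K, D; KD45 would additionally require R to be Euclidean and transitive. The strongest is D.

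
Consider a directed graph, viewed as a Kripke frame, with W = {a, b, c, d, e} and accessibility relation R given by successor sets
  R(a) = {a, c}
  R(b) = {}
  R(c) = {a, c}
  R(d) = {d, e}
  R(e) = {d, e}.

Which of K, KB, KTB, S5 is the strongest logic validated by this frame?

KB

Symmetric (axiom B): yes — every pair in R has its reverse in R.
Reflexive (axiom T): no — b is not related to itself.
Euclidean (axiom 5): yes — any two successors of a common world are R-related.
So F validates K, KB; KTB would additionally require R to be reflexive. The strongest is KB.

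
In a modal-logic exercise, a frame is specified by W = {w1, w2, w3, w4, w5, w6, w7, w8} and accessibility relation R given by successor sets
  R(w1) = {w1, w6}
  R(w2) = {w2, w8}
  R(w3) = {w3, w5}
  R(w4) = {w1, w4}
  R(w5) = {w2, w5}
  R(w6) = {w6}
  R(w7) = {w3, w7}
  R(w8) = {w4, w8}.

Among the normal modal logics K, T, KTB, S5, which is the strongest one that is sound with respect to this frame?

T

Reflexive (axiom T): yes — every world is R-related to itself.
Symmetric (axiom B): no — w1 R w6 but not w6 R w1.
Euclidean (axiom 5): no — w1 R w6 and w1 R w1, but not w6 R w1.
So F validates K, T; KTB would additionally require R to be symmetric. The strongest is T.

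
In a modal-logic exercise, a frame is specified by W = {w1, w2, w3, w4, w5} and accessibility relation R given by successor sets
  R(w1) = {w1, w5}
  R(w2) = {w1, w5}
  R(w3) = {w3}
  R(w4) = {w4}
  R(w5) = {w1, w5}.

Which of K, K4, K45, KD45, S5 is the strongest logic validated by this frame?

KD45

Transitive (axiom 4): yes — every two-step R-path is closed by a direct edge.
Euclidean (axiom 5): yes — any two successors of a common world are R-related.
Serial (axiom D): yes — every world has a successor (e.g. w1 R w1).
Reflexive (axiom T): no — w2 is not related to itself.
So F validates K, K4, K45, KD45; S5 would additionally require R to be reflexive. The strongest is KD45.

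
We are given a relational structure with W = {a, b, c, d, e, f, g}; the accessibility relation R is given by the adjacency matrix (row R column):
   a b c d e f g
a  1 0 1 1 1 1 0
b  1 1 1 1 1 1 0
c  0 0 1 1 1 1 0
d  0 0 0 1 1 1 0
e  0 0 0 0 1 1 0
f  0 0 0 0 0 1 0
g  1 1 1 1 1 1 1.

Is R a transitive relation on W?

Yes

Transitive: yes — every two-step R-path is closed by a direct edge.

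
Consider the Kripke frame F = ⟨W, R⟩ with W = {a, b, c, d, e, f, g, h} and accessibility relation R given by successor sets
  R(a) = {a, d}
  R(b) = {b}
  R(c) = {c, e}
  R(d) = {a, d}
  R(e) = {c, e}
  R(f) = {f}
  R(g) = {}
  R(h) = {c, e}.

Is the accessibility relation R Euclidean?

Euclidean: yes — any two successors of a common world are R-related.

Yes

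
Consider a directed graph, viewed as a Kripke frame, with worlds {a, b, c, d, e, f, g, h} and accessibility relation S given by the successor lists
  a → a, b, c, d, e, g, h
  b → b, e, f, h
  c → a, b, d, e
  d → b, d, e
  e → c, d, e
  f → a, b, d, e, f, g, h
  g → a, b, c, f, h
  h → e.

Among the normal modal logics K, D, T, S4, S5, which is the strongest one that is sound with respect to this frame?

Serial (axiom D): yes — every world has a successor (e.g. a S a).
Reflexive (axiom T): no — c is not related to itself.
Transitive (axiom 4): no — a S b and b S f, but not a S f.
Euclidean (axiom 5): no — a S b and a S c, but not b S c.
So F validates K, D; T would additionally require S to be reflexive. The strongest is D.

D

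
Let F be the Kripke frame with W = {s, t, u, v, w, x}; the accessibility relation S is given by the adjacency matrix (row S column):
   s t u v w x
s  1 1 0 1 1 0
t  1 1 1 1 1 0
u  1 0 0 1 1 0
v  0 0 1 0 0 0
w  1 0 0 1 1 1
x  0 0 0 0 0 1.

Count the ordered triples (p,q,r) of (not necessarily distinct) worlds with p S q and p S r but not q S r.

Enumerating: (s,v,s), (s,v,t), (s,v,v), (s,v,w), (s,w,t), (t,s,u), (t,u,t), (t,u,u), (t,v,s), (t,v,t), (t,v,v), (t,v,w), … and 14 more.
Total: 26.

26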